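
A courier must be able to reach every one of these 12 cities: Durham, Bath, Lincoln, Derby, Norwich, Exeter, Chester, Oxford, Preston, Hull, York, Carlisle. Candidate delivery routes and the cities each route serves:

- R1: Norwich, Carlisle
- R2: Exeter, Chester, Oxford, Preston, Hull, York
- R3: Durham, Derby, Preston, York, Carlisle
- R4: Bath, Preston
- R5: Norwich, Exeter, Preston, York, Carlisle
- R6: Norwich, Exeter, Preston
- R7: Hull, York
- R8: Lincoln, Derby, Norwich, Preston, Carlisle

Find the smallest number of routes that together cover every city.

4

R2, R3, R4, R8 together cover {Durham, Bath, Lincoln, Derby, Norwich, Exeter, Chester, Oxford, Preston, Hull, York, Carlisle} — every city.
No 3 of the 8 routes cover everything (all 56 triples fall short), so 4 is minimum.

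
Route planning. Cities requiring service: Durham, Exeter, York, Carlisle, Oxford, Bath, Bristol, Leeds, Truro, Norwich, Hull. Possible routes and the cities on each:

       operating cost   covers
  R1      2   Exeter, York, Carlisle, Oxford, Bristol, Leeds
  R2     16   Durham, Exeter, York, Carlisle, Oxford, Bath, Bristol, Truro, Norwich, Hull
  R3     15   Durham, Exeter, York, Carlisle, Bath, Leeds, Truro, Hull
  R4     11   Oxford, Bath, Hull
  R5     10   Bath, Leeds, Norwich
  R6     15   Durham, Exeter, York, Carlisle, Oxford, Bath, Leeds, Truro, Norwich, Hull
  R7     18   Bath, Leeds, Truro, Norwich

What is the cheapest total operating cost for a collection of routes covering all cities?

R1, R6 cover every city at operating cost 2 + 15 = 17.
Any cover uses at least 2 routes; among all covering selections none totals below 17.

17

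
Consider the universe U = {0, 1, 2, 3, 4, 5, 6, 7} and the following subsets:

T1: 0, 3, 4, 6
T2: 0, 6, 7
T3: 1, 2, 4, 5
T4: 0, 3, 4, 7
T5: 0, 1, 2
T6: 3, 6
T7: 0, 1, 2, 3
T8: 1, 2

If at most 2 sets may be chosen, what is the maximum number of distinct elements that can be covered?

Choosing T1, T3 covers {0, 1, 2, 3, 4, 5, 6} — 7 elements.
No choice of 2 sets does better; here 7 is left uncovered.

7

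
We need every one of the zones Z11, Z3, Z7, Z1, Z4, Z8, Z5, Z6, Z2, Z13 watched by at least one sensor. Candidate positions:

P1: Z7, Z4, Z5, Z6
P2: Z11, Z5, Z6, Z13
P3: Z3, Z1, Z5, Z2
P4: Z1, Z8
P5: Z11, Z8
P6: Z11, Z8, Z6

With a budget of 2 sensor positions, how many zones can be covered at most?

Choosing P1, P3 covers {Z3, Z7, Z1, Z4, Z5, Z6, Z2} — 7 zones.
No choice of 2 sensor positions does better; here Z11, Z8, Z13 are left uncovered.

7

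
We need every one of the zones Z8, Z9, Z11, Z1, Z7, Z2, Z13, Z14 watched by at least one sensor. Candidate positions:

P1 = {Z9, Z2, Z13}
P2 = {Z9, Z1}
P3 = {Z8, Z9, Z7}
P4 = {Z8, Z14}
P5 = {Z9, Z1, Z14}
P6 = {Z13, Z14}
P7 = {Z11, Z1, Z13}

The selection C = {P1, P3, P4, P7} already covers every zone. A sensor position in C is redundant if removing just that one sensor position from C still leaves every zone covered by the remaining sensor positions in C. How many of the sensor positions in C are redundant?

0

Drop P1: Z2 uncovered — not redundant.
Drop P3: Z7 uncovered — not redundant.
Drop P4: Z14 uncovered — not redundant.
Drop P7: Z11, Z1 uncovered — not redundant.
None of the sensor positions in C is redundant.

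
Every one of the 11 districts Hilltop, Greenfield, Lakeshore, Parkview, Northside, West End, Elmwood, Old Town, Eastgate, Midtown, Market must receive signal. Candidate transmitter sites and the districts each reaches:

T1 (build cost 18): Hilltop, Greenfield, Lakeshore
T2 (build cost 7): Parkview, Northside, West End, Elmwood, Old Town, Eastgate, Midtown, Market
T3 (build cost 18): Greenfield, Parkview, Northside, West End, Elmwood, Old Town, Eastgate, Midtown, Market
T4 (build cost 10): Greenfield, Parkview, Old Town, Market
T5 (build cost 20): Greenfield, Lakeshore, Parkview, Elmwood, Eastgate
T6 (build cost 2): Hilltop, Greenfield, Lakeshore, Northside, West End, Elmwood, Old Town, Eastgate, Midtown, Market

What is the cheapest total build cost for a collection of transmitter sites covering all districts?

T2, T6 cover every district at build cost 7 + 2 = 9.
Any cover uses at least 2 transmitter sites; among all covering selections none totals below 9.

9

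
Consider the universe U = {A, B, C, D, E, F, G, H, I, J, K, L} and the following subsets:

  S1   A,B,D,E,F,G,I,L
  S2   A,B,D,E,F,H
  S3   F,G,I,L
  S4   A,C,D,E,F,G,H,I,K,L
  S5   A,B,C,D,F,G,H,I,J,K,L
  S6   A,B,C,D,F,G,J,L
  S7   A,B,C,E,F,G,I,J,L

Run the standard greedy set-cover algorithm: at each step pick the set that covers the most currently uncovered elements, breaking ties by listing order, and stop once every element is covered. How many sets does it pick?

Pick 1: S5 covers 11 new elements (A, B, C, D, F, G, H, I, J, K, L).
Pick 2: S1 covers 1 new elements (E).
Greedy uses 2 sets.

2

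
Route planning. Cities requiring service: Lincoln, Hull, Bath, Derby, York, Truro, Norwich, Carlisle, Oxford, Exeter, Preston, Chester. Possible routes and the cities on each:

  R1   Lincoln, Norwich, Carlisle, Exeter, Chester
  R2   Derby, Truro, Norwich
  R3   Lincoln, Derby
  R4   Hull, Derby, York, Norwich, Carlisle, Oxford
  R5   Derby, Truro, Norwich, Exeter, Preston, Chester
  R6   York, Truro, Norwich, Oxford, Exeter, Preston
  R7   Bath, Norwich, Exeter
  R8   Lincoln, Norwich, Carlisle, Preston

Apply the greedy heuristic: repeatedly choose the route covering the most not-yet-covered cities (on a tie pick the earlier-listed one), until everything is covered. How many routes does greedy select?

Pick 1: R4 covers 6 new cities (Hull, Derby, York, Norwich, Carlisle, Oxford).
Pick 2: R5 covers 4 new cities (Truro, Exeter, Preston, Chester).
Pick 3: R1 covers 1 new cities (Lincoln).
Pick 4: R7 covers 1 new cities (Bath).
Greedy uses 4 routes.

4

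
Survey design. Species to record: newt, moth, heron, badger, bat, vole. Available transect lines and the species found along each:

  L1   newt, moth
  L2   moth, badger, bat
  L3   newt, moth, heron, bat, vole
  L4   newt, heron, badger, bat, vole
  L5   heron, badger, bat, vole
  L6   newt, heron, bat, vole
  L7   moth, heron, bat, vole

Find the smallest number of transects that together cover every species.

L1, L4 together cover {newt, moth, heron, badger, bat, vole} — every species.
No single transect contains all 6 species, so 2 is optimal.

2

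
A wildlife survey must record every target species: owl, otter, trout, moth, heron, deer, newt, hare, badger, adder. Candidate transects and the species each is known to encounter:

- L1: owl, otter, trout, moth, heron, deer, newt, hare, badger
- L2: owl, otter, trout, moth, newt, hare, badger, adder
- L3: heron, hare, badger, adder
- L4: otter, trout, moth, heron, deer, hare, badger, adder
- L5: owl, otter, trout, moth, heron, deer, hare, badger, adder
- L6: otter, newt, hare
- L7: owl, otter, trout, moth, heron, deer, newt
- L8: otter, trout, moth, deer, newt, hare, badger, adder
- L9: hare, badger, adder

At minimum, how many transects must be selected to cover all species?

L1, L2 together cover {owl, otter, trout, moth, heron, deer, newt, hare, badger, adder} — every species.
No single transect contains all 10 species, so 2 is optimal.

2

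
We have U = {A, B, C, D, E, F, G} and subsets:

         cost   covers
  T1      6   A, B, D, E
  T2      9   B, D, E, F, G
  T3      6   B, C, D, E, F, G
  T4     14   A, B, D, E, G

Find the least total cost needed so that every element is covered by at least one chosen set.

12

T1, T3 cover every element at cost 6 + 6 = 12.
Any cover uses at least 2 sets; among all covering selections none totals below 12.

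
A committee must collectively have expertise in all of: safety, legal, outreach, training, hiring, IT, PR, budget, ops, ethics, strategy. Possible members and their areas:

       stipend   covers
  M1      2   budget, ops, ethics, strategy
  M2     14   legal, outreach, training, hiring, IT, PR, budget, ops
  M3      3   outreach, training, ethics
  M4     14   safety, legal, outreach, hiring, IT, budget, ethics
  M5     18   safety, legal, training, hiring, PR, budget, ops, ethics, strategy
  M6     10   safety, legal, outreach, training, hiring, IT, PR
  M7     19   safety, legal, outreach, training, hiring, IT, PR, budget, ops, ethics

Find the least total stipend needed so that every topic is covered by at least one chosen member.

12

M1, M6 cover every topic at stipend 2 + 10 = 12.
Any cover uses at least 2 members; among all covering selections none totals below 12.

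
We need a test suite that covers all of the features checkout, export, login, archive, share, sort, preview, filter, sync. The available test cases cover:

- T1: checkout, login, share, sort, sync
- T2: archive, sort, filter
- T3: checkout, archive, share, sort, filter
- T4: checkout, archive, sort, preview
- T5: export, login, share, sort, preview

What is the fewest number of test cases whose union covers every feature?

T1, T2, T5 together cover {checkout, export, login, archive, share, sort, preview, filter, sync} — every feature.
No 2 of the 5 test cases cover everything (all 10 pairs fall short), so 3 is minimum.

3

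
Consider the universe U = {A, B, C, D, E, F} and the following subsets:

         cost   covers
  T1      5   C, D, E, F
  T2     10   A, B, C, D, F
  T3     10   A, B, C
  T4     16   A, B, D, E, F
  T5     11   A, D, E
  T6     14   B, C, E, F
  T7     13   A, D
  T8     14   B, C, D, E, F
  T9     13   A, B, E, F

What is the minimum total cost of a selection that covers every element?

15

T1, T2 cover every element at cost 5 + 10 = 15.
Any cover uses at least 2 sets; among all covering selections none totals below 15.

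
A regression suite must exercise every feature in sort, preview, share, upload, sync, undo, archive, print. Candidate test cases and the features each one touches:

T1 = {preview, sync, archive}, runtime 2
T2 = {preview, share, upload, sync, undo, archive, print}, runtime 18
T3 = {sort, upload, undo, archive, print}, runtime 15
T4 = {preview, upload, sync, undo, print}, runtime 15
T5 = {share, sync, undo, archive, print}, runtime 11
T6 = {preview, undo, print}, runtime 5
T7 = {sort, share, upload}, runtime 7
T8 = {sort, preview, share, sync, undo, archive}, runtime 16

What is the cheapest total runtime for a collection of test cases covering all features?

T1, T6, T7 cover every feature at runtime 2 + 5 + 7 = 14.
Any cover uses at least 2 test cases; among all covering selections none totals below 14.

14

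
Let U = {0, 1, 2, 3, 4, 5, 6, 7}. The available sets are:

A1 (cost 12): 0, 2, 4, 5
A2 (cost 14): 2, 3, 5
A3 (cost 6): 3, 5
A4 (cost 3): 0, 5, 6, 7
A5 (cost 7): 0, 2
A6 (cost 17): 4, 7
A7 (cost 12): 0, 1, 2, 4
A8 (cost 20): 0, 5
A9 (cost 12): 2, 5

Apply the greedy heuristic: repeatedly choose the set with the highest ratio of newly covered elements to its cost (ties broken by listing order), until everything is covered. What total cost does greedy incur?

21

Pick 1: A4 adds 4 new (0, 5, 6, 7) at cost 3 (ratio 4/3).
Pick 2: A7 adds 3 new (1, 2, 4) at cost 12 (ratio 3/12).
Pick 3: A3 adds 1 new (3) at cost 6 (ratio 1/6).
Greedy total cost: 3 + 12 + 6 = 21.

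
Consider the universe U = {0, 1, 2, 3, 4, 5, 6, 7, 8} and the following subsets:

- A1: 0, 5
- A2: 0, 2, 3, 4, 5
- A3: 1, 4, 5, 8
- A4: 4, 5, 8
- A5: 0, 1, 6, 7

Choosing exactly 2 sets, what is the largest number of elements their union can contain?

8

Choosing A2, A5 covers {0, 1, 2, 3, 4, 5, 6, 7} — 8 elements.
No choice of 2 sets does better; here 8 is left uncovered.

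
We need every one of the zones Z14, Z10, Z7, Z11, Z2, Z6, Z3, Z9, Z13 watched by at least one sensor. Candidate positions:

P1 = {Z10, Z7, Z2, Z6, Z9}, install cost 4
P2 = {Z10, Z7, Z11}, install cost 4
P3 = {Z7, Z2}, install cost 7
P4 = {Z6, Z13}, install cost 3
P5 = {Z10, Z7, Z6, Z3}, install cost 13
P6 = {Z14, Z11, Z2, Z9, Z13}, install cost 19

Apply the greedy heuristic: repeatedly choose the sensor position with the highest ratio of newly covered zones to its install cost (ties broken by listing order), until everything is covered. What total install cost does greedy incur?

43

Pick 1: P1 adds 5 new (Z10, Z7, Z2, Z6, Z9) at install cost 4 (ratio 5/4).
Pick 2: P4 adds 1 new (Z13) at install cost 3 (ratio 1/3).
Pick 3: P2 adds 1 new (Z11) at install cost 4 (ratio 1/4).
Pick 4: P5 adds 1 new (Z3) at install cost 13 (ratio 1/13).
Pick 5: P6 adds 1 new (Z14) at install cost 19 (ratio 1/19).
Greedy total install cost: 4 + 3 + 4 + 13 + 19 = 43. (The true optimum is 32, so greedy overshoots here.)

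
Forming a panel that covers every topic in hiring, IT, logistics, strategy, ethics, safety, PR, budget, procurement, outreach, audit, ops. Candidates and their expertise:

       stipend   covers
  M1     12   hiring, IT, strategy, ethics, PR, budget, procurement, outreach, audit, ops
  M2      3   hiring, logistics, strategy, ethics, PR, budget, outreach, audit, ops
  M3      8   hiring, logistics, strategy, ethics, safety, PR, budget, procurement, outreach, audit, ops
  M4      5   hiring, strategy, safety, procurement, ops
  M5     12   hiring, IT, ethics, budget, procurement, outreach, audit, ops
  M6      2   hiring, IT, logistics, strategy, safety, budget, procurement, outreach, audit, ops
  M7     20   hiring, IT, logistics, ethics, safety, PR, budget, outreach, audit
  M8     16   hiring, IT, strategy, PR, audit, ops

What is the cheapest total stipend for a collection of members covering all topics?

M2, M6 cover every topic at stipend 3 + 2 = 5.
Any cover uses at least 2 members; among all covering selections none totals below 5.

5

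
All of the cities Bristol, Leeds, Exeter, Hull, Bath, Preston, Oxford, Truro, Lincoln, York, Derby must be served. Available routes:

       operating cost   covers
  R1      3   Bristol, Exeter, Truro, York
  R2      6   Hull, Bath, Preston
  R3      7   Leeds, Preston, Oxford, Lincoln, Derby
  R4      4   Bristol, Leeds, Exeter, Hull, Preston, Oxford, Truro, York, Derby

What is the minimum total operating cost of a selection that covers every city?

R1, R2, R3 cover every city at operating cost 3 + 6 + 7 = 16.
Any cover uses at least 3 routes; among all covering selections none totals below 16.
Greedy by coverage-per-operating cost would pick R4, R2, R3 for 17 — worse than the optimum 16.

16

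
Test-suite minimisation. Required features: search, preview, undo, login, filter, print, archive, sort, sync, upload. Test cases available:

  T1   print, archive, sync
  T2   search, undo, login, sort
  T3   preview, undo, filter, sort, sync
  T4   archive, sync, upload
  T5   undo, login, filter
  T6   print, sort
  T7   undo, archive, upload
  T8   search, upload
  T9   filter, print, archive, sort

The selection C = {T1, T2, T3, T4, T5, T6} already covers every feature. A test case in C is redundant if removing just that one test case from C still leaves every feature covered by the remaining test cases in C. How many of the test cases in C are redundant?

Drop T1: the rest still cover every feature — redundant.
Drop T2: search uncovered — not redundant.
Drop T3: preview uncovered — not redundant.
Drop T4: upload uncovered — not redundant.
Drop T5: the rest still cover every feature — redundant.
Drop T6: the rest still cover every feature — redundant.
3 redundant: T1, T5, T6.

3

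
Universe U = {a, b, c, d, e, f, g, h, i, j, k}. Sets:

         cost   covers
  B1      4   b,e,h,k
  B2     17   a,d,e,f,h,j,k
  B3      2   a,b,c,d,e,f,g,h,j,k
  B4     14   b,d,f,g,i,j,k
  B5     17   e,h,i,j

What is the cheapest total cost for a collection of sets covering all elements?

B3, B4 cover every element at cost 2 + 14 = 16.
Any cover uses at least 2 sets; among all covering selections none totals below 16.

16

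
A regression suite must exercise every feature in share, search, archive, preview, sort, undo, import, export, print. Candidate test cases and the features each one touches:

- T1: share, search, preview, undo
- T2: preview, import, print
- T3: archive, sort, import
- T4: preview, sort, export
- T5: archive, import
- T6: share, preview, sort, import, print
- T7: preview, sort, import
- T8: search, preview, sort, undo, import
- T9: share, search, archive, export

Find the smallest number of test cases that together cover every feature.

T1, T6, T9 together cover {share, search, archive, preview, sort, undo, import, export, print} — every feature.
No 2 of the 9 test cases cover everything (all 36 pairs fall short), so 3 is minimum.

3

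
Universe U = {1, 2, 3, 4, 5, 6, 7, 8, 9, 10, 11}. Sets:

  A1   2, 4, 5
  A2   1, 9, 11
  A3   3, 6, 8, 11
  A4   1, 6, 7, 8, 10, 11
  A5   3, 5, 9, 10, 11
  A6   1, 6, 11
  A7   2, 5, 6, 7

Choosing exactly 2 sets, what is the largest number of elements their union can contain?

Choosing A1, A4 covers {1, 2, 4, 5, 6, 7, 8, 10, 11} — 9 elements.
No choice of 2 sets does better; here 3, 9 are left uncovered.

9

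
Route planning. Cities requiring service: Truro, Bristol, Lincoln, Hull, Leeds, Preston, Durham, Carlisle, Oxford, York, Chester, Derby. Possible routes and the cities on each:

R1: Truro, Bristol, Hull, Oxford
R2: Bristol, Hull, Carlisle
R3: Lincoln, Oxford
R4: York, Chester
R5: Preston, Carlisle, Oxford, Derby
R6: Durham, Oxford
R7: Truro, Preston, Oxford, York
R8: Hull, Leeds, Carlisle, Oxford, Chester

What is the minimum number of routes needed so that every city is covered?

6

R1, R3, R4, R5, R6, R8 together cover {Truro, Bristol, Lincoln, Hull, Leeds, Preston, Durham, Carlisle, Oxford, York, Chester, Derby} — every city.
No 5 of the 8 routes cover everything (all 56 size-5 selections fall short), so 6 is minimum.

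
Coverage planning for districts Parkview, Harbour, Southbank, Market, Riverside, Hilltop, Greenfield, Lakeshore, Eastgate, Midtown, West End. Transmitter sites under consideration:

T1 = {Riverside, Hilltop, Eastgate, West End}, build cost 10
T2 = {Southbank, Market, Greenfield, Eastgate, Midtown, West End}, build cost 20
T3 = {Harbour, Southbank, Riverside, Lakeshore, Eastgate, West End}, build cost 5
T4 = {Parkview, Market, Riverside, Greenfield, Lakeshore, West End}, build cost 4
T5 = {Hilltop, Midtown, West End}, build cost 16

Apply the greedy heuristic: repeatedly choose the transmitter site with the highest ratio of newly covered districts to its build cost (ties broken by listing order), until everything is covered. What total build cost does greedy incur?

25

Pick 1: T4 adds 6 new (Parkview, Market, Riverside, Greenfield, Lakeshore, West End) at build cost 4 (ratio 6/4).
Pick 2: T3 adds 3 new (Harbour, Southbank, Eastgate) at build cost 5 (ratio 3/5).
Pick 3: T5 adds 2 new (Hilltop, Midtown) at build cost 16 (ratio 2/16).
Greedy total build cost: 4 + 5 + 16 = 25.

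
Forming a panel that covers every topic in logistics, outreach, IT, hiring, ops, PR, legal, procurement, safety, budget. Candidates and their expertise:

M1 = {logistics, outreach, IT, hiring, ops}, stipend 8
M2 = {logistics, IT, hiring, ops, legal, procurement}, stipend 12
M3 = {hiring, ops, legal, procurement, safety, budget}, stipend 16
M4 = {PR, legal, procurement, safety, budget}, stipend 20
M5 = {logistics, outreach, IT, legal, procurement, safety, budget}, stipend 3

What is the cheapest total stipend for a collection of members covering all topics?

28

M1, M4 cover every topic at stipend 8 + 20 = 28.
Any cover uses at least 2 members; among all covering selections none totals below 28.
Greedy by coverage-per-stipend would pick M5, M1, M4 for 31 — worse than the optimum 28.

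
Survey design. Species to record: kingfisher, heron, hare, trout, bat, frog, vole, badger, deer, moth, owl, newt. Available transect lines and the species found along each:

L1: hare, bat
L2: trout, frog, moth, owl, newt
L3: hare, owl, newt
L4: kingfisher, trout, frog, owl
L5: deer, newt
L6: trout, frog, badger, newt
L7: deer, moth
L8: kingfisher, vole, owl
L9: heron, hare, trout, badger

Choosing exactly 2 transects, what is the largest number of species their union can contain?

8

Choosing L2, L9 covers {heron, hare, trout, frog, badger, moth, owl, newt} — 8 species.
No choice of 2 transects does better; here kingfisher, bat, vole, deer are left uncovered.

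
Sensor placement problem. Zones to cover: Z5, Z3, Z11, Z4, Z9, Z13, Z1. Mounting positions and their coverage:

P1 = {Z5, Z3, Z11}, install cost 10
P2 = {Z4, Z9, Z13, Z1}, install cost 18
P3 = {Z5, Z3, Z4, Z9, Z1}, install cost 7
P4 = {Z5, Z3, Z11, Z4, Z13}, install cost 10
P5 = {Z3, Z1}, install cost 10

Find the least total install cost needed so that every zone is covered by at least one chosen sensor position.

P3, P4 cover every zone at install cost 7 + 10 = 17.
Any cover uses at least 2 sensor positions; among all covering selections none totals below 17.

17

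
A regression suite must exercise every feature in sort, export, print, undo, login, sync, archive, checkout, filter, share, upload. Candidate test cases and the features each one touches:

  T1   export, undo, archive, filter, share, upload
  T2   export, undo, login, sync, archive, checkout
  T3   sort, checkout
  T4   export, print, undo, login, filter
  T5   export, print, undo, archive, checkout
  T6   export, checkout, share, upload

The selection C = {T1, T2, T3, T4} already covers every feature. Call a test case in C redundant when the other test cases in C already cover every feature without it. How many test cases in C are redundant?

0

Drop T1: share, upload uncovered — not redundant.
Drop T2: sync uncovered — not redundant.
Drop T3: sort uncovered — not redundant.
Drop T4: print uncovered — not redundant.
None of the test cases in C is redundant.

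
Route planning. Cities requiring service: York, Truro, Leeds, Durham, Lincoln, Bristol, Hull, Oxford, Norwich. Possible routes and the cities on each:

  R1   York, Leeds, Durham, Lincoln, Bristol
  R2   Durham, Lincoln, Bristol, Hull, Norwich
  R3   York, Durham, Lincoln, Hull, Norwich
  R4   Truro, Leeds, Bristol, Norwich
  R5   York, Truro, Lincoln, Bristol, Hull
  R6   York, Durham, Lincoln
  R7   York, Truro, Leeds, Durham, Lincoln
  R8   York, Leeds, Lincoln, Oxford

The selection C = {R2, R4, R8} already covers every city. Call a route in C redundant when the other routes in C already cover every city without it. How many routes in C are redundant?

0

Drop R2: Durham, Hull uncovered — not redundant.
Drop R4: Truro uncovered — not redundant.
Drop R8: York, Oxford uncovered — not redundant.
None of the routes in C is redundant.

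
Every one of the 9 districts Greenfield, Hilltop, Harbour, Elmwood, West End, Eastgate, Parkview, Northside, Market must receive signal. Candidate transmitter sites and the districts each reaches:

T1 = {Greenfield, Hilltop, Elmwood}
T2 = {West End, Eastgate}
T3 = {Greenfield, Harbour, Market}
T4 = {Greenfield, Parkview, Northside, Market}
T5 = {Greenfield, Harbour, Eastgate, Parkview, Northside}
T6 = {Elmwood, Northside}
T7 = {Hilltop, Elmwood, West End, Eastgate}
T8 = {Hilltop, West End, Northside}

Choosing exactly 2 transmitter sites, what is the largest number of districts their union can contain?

8

Choosing T4, T7 covers {Greenfield, Hilltop, Elmwood, West End, Eastgate, Parkview, Northside, Market} — 8 districts.
No choice of 2 transmitter sites does better; here Harbour is left uncovered.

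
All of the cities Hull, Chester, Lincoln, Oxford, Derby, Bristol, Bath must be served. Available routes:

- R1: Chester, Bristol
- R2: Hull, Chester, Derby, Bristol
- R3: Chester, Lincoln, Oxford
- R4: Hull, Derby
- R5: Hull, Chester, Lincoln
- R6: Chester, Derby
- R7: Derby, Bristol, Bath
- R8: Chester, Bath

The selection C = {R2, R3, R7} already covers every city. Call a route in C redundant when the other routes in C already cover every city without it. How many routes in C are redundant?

0

Drop R2: Hull uncovered — not redundant.
Drop R3: Lincoln, Oxford uncovered — not redundant.
Drop R7: Bath uncovered — not redundant.
None of the routes in C is redundant.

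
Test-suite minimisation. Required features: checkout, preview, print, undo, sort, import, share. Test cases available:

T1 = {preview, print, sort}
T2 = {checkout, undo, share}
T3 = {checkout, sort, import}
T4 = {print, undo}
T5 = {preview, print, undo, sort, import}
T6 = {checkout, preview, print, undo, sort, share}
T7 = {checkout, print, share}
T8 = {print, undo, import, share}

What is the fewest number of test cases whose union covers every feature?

2

T2, T5 together cover {checkout, preview, print, undo, sort, import, share} — every feature.
No single test case contains all 7 features, so 2 is optimal.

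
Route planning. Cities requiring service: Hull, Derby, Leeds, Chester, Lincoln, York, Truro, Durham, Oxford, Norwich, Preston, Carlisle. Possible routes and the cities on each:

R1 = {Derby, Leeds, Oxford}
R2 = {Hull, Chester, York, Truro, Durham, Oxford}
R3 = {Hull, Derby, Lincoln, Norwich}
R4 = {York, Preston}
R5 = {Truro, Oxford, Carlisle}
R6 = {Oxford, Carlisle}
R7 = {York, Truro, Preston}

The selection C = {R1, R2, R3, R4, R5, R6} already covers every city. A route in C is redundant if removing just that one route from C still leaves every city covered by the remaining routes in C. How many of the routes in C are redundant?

Drop R1: Leeds uncovered — not redundant.
Drop R2: Chester, Durham uncovered — not redundant.
Drop R3: Lincoln, Norwich uncovered — not redundant.
Drop R4: Preston uncovered — not redundant.
Drop R5: the rest still cover every city — redundant.
Drop R6: the rest still cover every city — redundant.
2 redundant: R5, R6.

2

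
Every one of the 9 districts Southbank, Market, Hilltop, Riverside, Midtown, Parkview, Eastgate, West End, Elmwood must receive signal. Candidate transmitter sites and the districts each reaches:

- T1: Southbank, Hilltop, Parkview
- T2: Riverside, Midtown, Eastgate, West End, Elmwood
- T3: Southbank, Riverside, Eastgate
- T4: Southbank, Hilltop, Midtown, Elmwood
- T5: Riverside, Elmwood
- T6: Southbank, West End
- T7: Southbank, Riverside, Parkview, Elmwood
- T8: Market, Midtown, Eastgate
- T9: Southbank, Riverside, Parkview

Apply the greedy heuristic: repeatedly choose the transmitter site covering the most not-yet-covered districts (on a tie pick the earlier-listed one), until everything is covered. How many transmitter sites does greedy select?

3

Pick 1: T2 covers 5 new districts (Riverside, Midtown, Eastgate, West End, Elmwood).
Pick 2: T1 covers 3 new districts (Southbank, Hilltop, Parkview).
Pick 3: T8 covers 1 new districts (Market).
Greedy uses 3 transmitter sites.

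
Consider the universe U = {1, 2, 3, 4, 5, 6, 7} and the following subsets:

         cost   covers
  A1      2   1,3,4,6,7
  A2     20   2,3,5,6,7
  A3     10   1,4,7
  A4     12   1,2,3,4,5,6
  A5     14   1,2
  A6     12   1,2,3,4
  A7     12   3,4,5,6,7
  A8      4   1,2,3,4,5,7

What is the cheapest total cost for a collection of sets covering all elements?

6

A1, A8 cover every element at cost 2 + 4 = 6.
Any cover uses at least 2 sets; among all covering selections none totals below 6.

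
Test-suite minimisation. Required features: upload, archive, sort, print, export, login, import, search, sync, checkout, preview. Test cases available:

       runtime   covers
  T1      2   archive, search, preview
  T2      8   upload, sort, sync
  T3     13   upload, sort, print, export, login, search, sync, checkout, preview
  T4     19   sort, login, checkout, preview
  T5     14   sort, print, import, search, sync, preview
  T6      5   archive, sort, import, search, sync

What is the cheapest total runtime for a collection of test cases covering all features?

18

T3, T6 cover every feature at runtime 13 + 5 = 18.
Any cover uses at least 2 test cases; among all covering selections none totals below 18.
Greedy by coverage-per-runtime would pick T1, T6, T3 for 20 — worse than the optimum 18.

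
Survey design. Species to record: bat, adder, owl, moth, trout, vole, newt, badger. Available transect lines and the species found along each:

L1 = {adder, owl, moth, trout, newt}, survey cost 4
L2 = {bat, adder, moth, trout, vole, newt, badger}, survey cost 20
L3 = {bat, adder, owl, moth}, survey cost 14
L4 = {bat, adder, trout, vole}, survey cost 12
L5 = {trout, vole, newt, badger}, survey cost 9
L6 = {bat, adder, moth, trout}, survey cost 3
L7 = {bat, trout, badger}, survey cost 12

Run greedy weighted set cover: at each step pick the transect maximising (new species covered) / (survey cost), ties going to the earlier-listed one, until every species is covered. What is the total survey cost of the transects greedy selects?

16

Pick 1: L6 adds 4 new (bat, adder, moth, trout) at survey cost 3 (ratio 4/3).
Pick 2: L1 adds 2 new (owl, newt) at survey cost 4 (ratio 2/4).
Pick 3: L5 adds 2 new (vole, badger) at survey cost 9 (ratio 2/9).
Greedy total survey cost: 3 + 4 + 9 = 16.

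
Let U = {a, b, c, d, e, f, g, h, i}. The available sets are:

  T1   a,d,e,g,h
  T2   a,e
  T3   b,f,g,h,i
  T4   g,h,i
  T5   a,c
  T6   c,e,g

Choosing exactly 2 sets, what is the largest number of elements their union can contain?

Choosing T1, T3 covers {a, b, d, e, f, g, h, i} — 8 elements.
No choice of 2 sets does better; here c is left uncovered.

8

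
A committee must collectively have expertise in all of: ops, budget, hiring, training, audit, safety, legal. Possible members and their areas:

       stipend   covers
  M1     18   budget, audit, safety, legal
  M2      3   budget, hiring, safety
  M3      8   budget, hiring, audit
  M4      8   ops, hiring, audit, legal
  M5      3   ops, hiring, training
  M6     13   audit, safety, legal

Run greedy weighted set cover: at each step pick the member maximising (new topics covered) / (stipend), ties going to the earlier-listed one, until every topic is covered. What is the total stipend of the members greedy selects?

14

Pick 1: M2 adds 3 new (budget, hiring, safety) at stipend 3 (ratio 3/3).
Pick 2: M5 adds 2 new (ops, training) at stipend 3 (ratio 2/3).
Pick 3: M4 adds 2 new (audit, legal) at stipend 8 (ratio 2/8).
Greedy total stipend: 3 + 3 + 8 = 14.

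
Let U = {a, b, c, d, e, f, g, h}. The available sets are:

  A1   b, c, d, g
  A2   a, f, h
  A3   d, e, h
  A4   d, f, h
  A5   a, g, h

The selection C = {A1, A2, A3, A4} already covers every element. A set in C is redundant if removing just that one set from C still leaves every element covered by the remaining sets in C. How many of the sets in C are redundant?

Drop A1: b, c, g uncovered — not redundant.
Drop A2: a uncovered — not redundant.
Drop A3: e uncovered — not redundant.
Drop A4: the rest still cover every element — redundant.
1 redundant: A4.

1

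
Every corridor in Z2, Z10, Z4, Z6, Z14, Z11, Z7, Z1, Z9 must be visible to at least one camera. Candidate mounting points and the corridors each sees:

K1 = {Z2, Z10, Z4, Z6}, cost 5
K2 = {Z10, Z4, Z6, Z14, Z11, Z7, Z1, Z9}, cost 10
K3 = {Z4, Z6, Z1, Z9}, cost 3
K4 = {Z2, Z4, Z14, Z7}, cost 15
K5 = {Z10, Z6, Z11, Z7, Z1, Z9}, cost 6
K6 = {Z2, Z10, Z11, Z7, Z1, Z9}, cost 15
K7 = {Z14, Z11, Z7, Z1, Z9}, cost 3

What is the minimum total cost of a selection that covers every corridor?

K1, K7 cover every corridor at cost 5 + 3 = 8.
Any cover uses at least 2 camera mounts; among all covering selections none totals below 8.

8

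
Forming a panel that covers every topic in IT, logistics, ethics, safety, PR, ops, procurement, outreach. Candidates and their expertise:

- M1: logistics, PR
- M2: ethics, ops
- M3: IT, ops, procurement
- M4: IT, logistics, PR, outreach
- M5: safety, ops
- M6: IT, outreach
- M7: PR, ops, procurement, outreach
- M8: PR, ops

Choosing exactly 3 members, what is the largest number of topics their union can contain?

Choosing M2, M3, M4 covers {IT, logistics, ethics, PR, ops, procurement, outreach} — 7 topics.
No choice of 3 members does better; here safety is left uncovered.

7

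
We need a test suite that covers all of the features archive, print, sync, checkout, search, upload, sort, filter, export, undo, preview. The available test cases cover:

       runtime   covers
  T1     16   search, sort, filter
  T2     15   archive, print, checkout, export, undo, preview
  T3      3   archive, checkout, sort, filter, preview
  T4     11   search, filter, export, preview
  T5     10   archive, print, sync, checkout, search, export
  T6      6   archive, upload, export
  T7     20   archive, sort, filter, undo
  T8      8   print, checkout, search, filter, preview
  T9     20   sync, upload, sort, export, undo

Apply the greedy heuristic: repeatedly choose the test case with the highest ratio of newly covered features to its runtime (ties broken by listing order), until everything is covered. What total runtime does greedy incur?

Pick 1: T3 adds 5 new (archive, checkout, sort, filter, preview) at runtime 3 (ratio 5/3).
Pick 2: T5 adds 4 new (print, sync, search, export) at runtime 10 (ratio 4/10).
Pick 3: T6 adds 1 new (upload) at runtime 6 (ratio 1/6).
Pick 4: T2 adds 1 new (undo) at runtime 15 (ratio 1/15).
Greedy total runtime: 3 + 10 + 6 + 15 = 34. (The true optimum is 31, so greedy overshoots here.)

34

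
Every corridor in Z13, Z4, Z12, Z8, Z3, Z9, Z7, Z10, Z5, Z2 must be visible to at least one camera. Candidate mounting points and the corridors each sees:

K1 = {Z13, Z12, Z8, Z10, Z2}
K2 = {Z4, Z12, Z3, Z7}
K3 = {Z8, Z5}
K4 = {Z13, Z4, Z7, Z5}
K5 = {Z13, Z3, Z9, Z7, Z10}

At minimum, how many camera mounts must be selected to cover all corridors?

3

K1, K4, K5 together cover {Z13, Z4, Z12, Z8, Z3, Z9, Z7, Z10, Z5, Z2} — every corridor.
No 2 of the 5 camera mounts cover everything (all 10 pairs fall short), so 3 is minimum.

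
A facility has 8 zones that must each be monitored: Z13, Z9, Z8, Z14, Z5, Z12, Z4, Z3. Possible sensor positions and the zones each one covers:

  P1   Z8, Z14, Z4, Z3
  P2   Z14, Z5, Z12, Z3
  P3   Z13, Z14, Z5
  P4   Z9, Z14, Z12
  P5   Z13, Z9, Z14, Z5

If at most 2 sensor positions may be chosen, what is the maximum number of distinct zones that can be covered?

Choosing P1, P5 covers {Z13, Z9, Z8, Z14, Z5, Z4, Z3} — 7 zones.
No choice of 2 sensor positions does better; here Z12 is left uncovered.

7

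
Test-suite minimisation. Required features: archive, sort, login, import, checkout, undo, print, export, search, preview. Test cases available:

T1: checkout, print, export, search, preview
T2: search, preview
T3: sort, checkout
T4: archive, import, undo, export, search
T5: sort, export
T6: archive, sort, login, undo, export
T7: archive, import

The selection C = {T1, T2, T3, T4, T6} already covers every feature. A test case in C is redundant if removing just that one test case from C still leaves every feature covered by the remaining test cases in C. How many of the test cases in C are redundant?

2

Drop T1: print uncovered — not redundant.
Drop T2: the rest still cover every feature — redundant.
Drop T3: the rest still cover every feature — redundant.
Drop T4: import uncovered — not redundant.
Drop T6: login uncovered — not redundant.
2 redundant: T2, T3.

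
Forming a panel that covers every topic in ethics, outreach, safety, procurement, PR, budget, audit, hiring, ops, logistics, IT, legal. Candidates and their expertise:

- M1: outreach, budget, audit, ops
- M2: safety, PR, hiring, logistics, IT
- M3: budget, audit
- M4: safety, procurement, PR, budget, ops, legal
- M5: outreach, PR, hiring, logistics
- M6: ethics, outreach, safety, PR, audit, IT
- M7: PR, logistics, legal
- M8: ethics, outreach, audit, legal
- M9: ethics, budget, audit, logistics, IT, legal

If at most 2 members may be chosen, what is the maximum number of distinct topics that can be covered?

10

Choosing M4, M6 covers {ethics, outreach, safety, procurement, PR, budget, audit, ops, IT, legal} — 10 topics.
No choice of 2 members does better; here hiring, logistics are left uncovered.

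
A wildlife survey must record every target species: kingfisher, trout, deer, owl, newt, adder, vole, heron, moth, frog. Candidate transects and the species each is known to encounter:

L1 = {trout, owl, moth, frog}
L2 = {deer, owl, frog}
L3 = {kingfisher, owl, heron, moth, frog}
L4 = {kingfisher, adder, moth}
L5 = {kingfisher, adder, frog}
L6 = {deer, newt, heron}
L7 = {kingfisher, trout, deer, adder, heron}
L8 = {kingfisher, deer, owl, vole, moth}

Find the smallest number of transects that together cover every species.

L1, L4, L6, L8 together cover {kingfisher, trout, deer, owl, newt, adder, vole, heron, moth, frog} — every species.
No 3 of the 8 transects cover everything (all 56 triples fall short), so 4 is minimum.

4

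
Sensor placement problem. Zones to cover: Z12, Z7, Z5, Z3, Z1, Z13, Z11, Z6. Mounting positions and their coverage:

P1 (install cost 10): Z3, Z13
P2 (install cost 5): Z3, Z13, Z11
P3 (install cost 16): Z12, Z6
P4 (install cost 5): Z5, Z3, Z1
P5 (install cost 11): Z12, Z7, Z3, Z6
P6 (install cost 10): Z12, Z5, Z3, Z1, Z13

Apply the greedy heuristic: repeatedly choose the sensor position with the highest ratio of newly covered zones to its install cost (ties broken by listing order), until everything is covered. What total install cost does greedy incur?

Pick 1: P2 adds 3 new (Z3, Z13, Z11) at install cost 5 (ratio 3/5).
Pick 2: P4 adds 2 new (Z5, Z1) at install cost 5 (ratio 2/5).
Pick 3: P5 adds 3 new (Z12, Z7, Z6) at install cost 11 (ratio 3/11).
Greedy total install cost: 5 + 5 + 11 = 21.

21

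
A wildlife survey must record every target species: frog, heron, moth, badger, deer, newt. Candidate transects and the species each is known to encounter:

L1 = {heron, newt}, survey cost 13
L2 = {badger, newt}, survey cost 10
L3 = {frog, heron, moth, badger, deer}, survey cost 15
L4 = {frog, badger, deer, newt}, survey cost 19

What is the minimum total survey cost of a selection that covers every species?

25

L2, L3 cover every species at survey cost 10 + 15 = 25.
Any cover uses at least 2 transects; among all covering selections none totals below 25.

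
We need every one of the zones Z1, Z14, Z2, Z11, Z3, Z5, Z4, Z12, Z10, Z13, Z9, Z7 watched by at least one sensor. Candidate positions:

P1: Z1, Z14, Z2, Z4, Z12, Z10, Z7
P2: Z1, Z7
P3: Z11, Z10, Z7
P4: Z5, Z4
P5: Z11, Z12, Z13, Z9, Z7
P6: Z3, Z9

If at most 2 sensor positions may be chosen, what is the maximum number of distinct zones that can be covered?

Choosing P1, P5 covers {Z1, Z14, Z2, Z11, Z4, Z12, Z10, Z13, Z9, Z7} — 10 zones.
No choice of 2 sensor positions does better; here Z3, Z5 are left uncovered.

10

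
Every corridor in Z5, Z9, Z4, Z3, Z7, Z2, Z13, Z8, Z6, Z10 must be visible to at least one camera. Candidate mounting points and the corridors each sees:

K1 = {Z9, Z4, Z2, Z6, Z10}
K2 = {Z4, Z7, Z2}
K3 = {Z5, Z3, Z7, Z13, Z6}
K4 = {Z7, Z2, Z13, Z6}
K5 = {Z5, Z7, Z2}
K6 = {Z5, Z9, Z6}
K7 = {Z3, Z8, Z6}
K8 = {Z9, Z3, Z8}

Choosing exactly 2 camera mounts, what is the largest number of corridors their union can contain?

9

Choosing K1, K3 covers {Z5, Z9, Z4, Z3, Z7, Z2, Z13, Z6, Z10} — 9 corridors.
No choice of 2 camera mounts does better; here Z8 is left uncovered.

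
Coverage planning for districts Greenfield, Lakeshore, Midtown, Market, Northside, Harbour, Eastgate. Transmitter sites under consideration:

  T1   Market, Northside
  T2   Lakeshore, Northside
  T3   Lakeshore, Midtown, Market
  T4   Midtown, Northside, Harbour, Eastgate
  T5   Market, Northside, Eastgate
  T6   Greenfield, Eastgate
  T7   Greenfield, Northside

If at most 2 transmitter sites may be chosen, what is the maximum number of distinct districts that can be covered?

6

Choosing T3, T4 covers {Lakeshore, Midtown, Market, Northside, Harbour, Eastgate} — 6 districts.
No choice of 2 transmitter sites does better; here Greenfield is left uncovered.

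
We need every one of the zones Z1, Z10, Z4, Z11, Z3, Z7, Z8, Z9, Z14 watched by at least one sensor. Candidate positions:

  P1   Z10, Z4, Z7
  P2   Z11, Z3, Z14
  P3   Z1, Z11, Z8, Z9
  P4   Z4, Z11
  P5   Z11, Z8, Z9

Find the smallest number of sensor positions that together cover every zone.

P1, P2, P3 together cover {Z1, Z10, Z4, Z11, Z3, Z7, Z8, Z9, Z14} — every zone.
No 2 of the 5 sensor positions cover everything (all 10 pairs fall short), so 3 is minimum.

3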